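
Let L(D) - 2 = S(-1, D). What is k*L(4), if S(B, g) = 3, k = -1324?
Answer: -6620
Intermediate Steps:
L(D) = 5 (L(D) = 2 + 3 = 5)
k*L(4) = -1324*5 = -6620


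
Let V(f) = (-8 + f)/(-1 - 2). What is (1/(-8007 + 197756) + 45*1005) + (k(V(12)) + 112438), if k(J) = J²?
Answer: 269250605276/1707741 ≈ 1.5766e+5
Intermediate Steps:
V(f) = 8/3 - f/3 (V(f) = (-8 + f)/(-3) = (-8 + f)*(-⅓) = 8/3 - f/3)
(1/(-8007 + 197756) + 45*1005) + (k(V(12)) + 112438) = (1/(-8007 + 197756) + 45*1005) + ((8/3 - ⅓*12)² + 112438) = (1/189749 + 45225) + ((8/3 - 4)² + 112438) = (1/189749 + 45225) + ((-4/3)² + 112438) = 8581398526/189749 + (16/9 + 112438) = 8581398526/189749 + 1011958/9 = 269250605276/1707741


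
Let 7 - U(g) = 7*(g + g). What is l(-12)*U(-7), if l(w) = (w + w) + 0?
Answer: -2520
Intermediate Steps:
U(g) = 7 - 14*g (U(g) = 7 - 7*(g + g) = 7 - 7*2*g = 7 - 14*g)
l(w) = 2*w (l(w) = 2*w + 0 = 2*w)
l(-12)*U(-7) = (2*(-12))*(7 - 14*(-7)) = -24*(7 + 98) = -24*105 = -2520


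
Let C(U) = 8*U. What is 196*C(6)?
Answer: 9408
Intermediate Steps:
196*C(6) = 196*(8*6) = 196*48 = 9408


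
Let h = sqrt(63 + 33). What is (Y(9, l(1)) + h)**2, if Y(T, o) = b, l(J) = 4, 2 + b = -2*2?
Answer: 132 - 48*sqrt(6) ≈ 14.424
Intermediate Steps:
b = -6 (b = -2 - 2*2 = -2 - 4 = -6)
Y(T, o) = -6
h = 4*sqrt(6) (h = sqrt(96) = 4*sqrt(6) ≈ 9.7980)
(Y(9, l(1)) + h)**2 = (-6 + 4*sqrt(6))**2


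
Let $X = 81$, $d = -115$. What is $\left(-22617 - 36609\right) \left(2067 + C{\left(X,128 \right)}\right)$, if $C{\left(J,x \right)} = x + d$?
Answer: $-123190080$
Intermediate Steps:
$C{\left(J,x \right)} = -115 + x$ ($C{\left(J,x \right)} = x - 115 = -115 + x$)
$\left(-22617 - 36609\right) \left(2067 + C{\left(X,128 \right)}\right) = \left(-22617 - 36609\right) \left(2067 + \left(-115 + 128\right)\right) = - 59226 \left(2067 + 13\right) = \left(-59226\right) 2080 = -123190080$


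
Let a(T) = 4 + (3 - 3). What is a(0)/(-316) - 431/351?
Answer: -34400/27729 ≈ -1.2406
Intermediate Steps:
a(T) = 4 (a(T) = 4 + 0 = 4)
a(0)/(-316) - 431/351 = 4/(-316) - 431/351 = 4*(-1/316) - 431*1/351 = -1/79 - 431/351 = -34400/27729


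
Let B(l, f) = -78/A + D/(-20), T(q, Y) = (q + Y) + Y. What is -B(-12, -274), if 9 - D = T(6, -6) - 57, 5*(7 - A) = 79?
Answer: -579/110 ≈ -5.2636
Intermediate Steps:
T(q, Y) = q + 2*Y (T(q, Y) = (Y + q) + Y = q + 2*Y)
A = -44/5 (A = 7 - ⅕*79 = 7 - 79/5 = -44/5 ≈ -8.8000)
D = 72 (D = 9 - ((6 + 2*(-6)) - 57) = 9 - ((6 - 12) - 57) = 9 - (-6 - 57) = 9 - 1*(-63) = 9 + 63 = 72)
B(l, f) = 579/110 (B(l, f) = -78/(-44/5) + 72/(-20) = -78*(-5/44) + 72*(-1/20) = 195/22 - 18/5 = 579/110)
-B(-12, -274) = -1*579/110 = -579/110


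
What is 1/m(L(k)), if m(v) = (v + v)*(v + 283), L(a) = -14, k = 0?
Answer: -1/7532 ≈ -0.00013277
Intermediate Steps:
m(v) = 2*v*(283 + v) (m(v) = (2*v)*(283 + v) = 2*v*(283 + v))
1/m(L(k)) = 1/(2*(-14)*(283 - 14)) = 1/(2*(-14)*269) = 1/(-7532) = -1/7532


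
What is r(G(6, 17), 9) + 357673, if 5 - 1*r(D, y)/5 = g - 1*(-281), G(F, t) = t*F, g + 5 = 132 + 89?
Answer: 355213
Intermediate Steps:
g = 216 (g = -5 + (132 + 89) = -5 + 221 = 216)
G(F, t) = F*t
r(D, y) = -2460 (r(D, y) = 25 - 5*(216 - 1*(-281)) = 25 - 5*(216 + 281) = 25 - 5*497 = 25 - 2485 = -2460)
r(G(6, 17), 9) + 357673 = -2460 + 357673 = 355213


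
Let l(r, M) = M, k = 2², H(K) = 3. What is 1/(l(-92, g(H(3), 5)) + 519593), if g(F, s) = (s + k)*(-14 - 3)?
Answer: 1/519440 ≈ 1.9251e-6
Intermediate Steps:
k = 4
g(F, s) = -68 - 17*s (g(F, s) = (s + 4)*(-14 - 3) = (4 + s)*(-17) = -68 - 17*s)
1/(l(-92, g(H(3), 5)) + 519593) = 1/((-68 - 17*5) + 519593) = 1/((-68 - 85) + 519593) = 1/(-153 + 519593) = 1/519440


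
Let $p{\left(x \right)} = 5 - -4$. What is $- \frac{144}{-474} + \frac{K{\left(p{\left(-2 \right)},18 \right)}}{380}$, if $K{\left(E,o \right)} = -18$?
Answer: $\frac{3849}{15010} \approx 0.25643$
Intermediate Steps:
$p{\left(x \right)} = 9$ ($p{\left(x \right)} = 5 + 4 = 9$)
$- \frac{144}{-474} + \frac{K{\left(p{\left(-2 \right)},18 \right)}}{380} = - \frac{144}{-474} - \frac{18}{380} = \left(-144\right) \left(- \frac{1}{474}\right) - \frac{9}{190} = \frac{24}{79} - \frac{9}{190} = \frac{3849}{15010}$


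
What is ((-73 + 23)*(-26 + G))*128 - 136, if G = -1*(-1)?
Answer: 159864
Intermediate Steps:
G = 1
((-73 + 23)*(-26 + G))*128 - 136 = ((-73 + 23)*(-26 + 1))*128 - 136 = -50*(-25)*128 - 136 = 1250*128 - 136 = 160000 - 136 = 159864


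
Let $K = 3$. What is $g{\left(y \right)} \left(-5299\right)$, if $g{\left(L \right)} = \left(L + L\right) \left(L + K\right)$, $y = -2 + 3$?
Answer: $-42392$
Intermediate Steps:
$y = 1$
$g{\left(L \right)} = 2 L \left(3 + L\right)$ ($g{\left(L \right)} = \left(L + L\right) \left(L + 3\right) = 2 L \left(3 + L\right)$)
$g{\left(y \right)} \left(-5299\right) = 2 \cdot 1 \left(3 + 1\right) \left(-5299\right) = 2 \cdot 1 \cdot 4 \left(-5299\right) = 8 \left(-5299\right) = -42392$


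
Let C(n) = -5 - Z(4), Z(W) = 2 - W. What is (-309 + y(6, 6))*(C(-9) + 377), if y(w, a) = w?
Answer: -113322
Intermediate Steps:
C(n) = -3 (C(n) = -5 - (2 - 1*4) = -5 - (2 - 4) = -5 - 1*(-2) = -5 + 2 = -3)
(-309 + y(6, 6))*(C(-9) + 377) = (-309 + 6)*(-3 + 377) = -303*374 = -113322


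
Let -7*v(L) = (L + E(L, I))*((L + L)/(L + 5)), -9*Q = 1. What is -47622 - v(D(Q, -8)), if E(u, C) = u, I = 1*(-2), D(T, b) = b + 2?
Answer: -333498/7 ≈ -47643.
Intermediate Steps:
Q = -1/9 (Q = -1/9*1 = -1/9 ≈ -0.11111)
D(T, b) = 2 + b
I = -2
v(L) = -4*L**2/(7*(5 + L)) (v(L) = -(L + L)*(L + L)/(L + 5)/7 = -2*L*(2*L)/(5 + L)/7 = -2*L*2*L/(5 + L)/7 = -4*L**2/(7*(5 + L)))
-47622 - v(D(Q, -8)) = -47622 - (-4)*(2 - 8)**2/(35 + 7*(2 - 8)) = -47622 - (-4)*(-6)**2/(35 + 7*(-6)) = -47622 - (-4)*36/(35 - 42) = -47622 - (-4)*36/(-7) = -47622 - (-4)*36*(-1)/7 = -47622 - 1*144/7 = -47622 - 144/7 = -333498/7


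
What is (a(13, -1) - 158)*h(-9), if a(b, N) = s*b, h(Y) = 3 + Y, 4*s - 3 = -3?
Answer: 948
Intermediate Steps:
s = 0 (s = ¾ + (¼)*(-3) = ¾ - ¾ = 0)
a(b, N) = 0 (a(b, N) = 0*b = 0)
(a(13, -1) - 158)*h(-9) = (0 - 158)*(3 - 9) = -158*(-6) = 948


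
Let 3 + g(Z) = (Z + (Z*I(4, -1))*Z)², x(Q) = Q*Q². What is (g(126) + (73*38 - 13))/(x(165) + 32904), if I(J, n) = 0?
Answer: 18634/4525029 ≈ 0.0041180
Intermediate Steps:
x(Q) = Q³
g(Z) = -3 + Z² (g(Z) = -3 + (Z + (Z*0)*Z)² = -3 + (Z + 0*Z)² = -3 + (Z + 0)² = -3 + Z²)
(g(126) + (73*38 - 13))/(x(165) + 32904) = ((-3 + 126²) + (73*38 - 13))/(165³ + 32904) = ((-3 + 15876) + (2774 - 13))/(4492125 + 32904) = (15873 + 2761)/4525029 = 18634*(1/4525029) = 18634/4525029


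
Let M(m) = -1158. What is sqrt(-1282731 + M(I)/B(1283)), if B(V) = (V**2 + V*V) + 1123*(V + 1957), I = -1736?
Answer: 3*I*sqrt(1711539948159336178)/3465349 ≈ 1132.6*I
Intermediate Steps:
B(V) = 2197711 + 2*V**2 + 1123*V (B(V) = (V**2 + V**2) + 1123*(1957 + V) = 2*V**2 + (2197711 + 1123*V) = 2197711 + 2*V**2 + 1123*V)
sqrt(-1282731 + M(I)/B(1283)) = sqrt(-1282731 - 1158/(2197711 + 2*1283**2 + 1123*1283)) = sqrt(-1282731 - 1158/(2197711 + 2*1646089 + 1440809)) = sqrt(-1282731 - 1158/(2197711 + 3292178 + 1440809)) = sqrt(-1282731 - 1158/6930698) = sqrt(-1282731 - 1158*1/6930698) = sqrt(-1282731 - 579/3465349) = sqrt(-4445110588698/3465349) = 3*I*sqrt(1711539948159336178)/3465349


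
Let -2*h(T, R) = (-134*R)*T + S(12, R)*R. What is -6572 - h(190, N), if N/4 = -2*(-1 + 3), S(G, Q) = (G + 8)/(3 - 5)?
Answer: 197188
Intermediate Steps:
S(G, Q) = -4 - G/2 (S(G, Q) = (8 + G)/(-2) = (8 + G)*(-½) = -4 - G/2)
N = -16 (N = 4*(-2*(-1 + 3)) = 4*(-2*2) = 4*(-4) = -16)
h(T, R) = 5*R + 67*R*T (h(T, R) = -((-134*R)*T + (-4 - ½*12)*R)/2 = -(-134*R*T + (-4 - 6)*R)/2 = -(-134*R*T - 10*R)/2 = -(-10*R - 134*R*T)/2 = 5*R + 67*R*T)
-6572 - h(190, N) = -6572 - (-16)*(5 + 67*190) = -6572 - (-16)*(5 + 12730) = -6572 - (-16)*12735 = -6572 - 1*(-203760) = -6572 + 203760 = 197188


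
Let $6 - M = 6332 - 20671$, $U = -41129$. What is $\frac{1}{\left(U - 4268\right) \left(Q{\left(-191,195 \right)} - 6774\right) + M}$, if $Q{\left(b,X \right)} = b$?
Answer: $\frac{1}{316204450} \approx 3.1625 \cdot 10^{-9}$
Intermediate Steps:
$M = 14345$ ($M = 6 - \left(6332 - 20671\right) = 6 - -14339 = 6 + 14339 = 14345$)
$\frac{1}{\left(U - 4268\right) \left(Q{\left(-191,195 \right)} - 6774\right) + M} = \frac{1}{\left(-41129 - 4268\right) \left(-191 - 6774\right) + 14345} = \frac{1}{\left(-45397\right) \left(-6965\right) + 14345} = \frac{1}{316190105 + 14345} = \frac{1}{316204450}$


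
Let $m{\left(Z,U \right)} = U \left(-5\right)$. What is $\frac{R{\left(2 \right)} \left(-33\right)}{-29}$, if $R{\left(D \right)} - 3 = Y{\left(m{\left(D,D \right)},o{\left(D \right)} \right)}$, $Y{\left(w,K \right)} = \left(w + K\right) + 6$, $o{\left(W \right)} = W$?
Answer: $\frac{33}{29} \approx 1.1379$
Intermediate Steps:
$m{\left(Z,U \right)} = - 5 U$
$Y{\left(w,K \right)} = 6 + K + w$ ($Y{\left(w,K \right)} = \left(K + w\right) + 6 = 6 + K + w$)
$R{\left(D \right)} = 9 - 4 D$ ($R{\left(D \right)} = 3 + \left(6 + D - 5 D\right) = 3 - \left(-6 + 4 D\right) = 9 - 4 D$)
$\frac{R{\left(2 \right)} \left(-33\right)}{-29} = \frac{\left(9 - 8\right) \left(-33\right)}{-29} = \left(9 - 8\right) \left(-33\right) \left(- \frac{1}{29}\right) = 1 \left(-33\right) \left(- \frac{1}{29}\right) = \left(-33\right) \left(- \frac{1}{29}\right) = \frac{33}{29}$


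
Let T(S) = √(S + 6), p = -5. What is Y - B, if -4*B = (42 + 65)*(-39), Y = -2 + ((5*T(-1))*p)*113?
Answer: -4181/4 - 2825*√5 ≈ -7362.1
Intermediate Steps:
T(S) = √(6 + S)
Y = -2 - 2825*√5 (Y = -2 + ((5*√(6 - 1))*(-5))*113 = -2 + ((5*√5)*(-5))*113 = -2 - 25*√5*113 = -2 - 2825*√5 ≈ -6318.9)
B = 4173/4 (B = -(42 + 65)*(-39)/4 = -107*(-39)/4 = -¼*(-4173) = 4173/4 ≈ 1043.3)
Y - B = (-2 - 2825*√5) - 1*4173/4 = (-2 - 2825*√5) - 4173/4 = -4181/4 - 2825*√5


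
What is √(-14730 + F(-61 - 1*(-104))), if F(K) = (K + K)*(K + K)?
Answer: I*√7334 ≈ 85.639*I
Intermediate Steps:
F(K) = 4*K² (F(K) = (2*K)*(2*K) = 4*K²)
√(-14730 + F(-61 - 1*(-104))) = √(-14730 + 4*(-61 - 1*(-104))²) = √(-14730 + 4*(-61 + 104)²) = √(-14730 + 4*43²) = √(-14730 + 4*1849) = √(-14730 + 7396) = √(-7334) = I*√7334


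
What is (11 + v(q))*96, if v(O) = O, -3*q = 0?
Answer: 1056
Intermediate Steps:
q = 0 (q = -1/3*0 = 0)
(11 + v(q))*96 = (11 + 0)*96 = 11*96 = 1056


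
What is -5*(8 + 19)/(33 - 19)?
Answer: -135/14 ≈ -9.6429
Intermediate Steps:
-5*(8 + 19)/(33 - 19) = -135/14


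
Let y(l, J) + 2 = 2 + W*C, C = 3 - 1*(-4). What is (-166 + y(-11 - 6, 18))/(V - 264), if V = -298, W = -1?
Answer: 173/562 ≈ 0.30783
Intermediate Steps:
C = 7 (C = 3 + 4 = 7)
y(l, J) = -7 (y(l, J) = -2 + (2 - 1*7) = -2 + (2 - 7) = -2 - 5 = -7)
(-166 + y(-11 - 6, 18))/(V - 264) = (-166 - 7)/(-298 - 264) = -173/(-562) = -173*(-1/562) = 173/562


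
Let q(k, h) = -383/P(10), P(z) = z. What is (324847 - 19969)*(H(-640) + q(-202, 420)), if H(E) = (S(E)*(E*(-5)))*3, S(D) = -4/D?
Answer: 33079263/5 ≈ 6.6159e+6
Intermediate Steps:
H(E) = 60 (H(E) = ((-4/E)*(E*(-5)))*3 = ((-4/E)*(-5*E))*3 = 20*3 = 60)
q(k, h) = -383/10
(324847 - 19969)*(H(-640) + q(-202, 420)) = (324847 - 19969)*(60 - 383/10) = 304878*(217/10) = 33079263/5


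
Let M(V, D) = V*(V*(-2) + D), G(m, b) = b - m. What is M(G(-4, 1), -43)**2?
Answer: 70225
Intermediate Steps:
M(V, D) = V*(D - 2*V) (M(V, D) = V*(-2*V + D) = V*(D - 2*V))
M(G(-4, 1), -43)**2 = ((1 - 1*(-4))*(-43 - 2*(1 - 1*(-4))))**2 = ((1 + 4)*(-43 - 2*(1 + 4)))**2 = (5*(-43 - 2*5))**2 = (5*(-43 - 10))**2 = (5*(-53))**2 = (-265)**2 = 70225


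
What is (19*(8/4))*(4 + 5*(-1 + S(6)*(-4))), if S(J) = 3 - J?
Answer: 2242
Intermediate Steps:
(19*(8/4))*(4 + 5*(-1 + S(6)*(-4))) = (19*(8/4))*(4 + 5*(-1 + (3 - 1*6)*(-4))) = (19*(8*(1/4)))*(4 + 5*(-1 + (3 - 6)*(-4))) = (19*2)*(4 + 5*(-1 - 3*(-4))) = 38*(4 + 5*(-1 + 12)) = 38*(4 + 5*11) = 38*(4 + 55) = 38*59 = 2242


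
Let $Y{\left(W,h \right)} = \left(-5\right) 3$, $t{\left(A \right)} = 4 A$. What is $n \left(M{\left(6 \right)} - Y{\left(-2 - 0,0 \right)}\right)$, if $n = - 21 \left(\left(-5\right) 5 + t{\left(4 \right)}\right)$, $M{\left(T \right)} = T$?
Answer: $3969$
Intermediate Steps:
$Y{\left(W,h \right)} = -15$
$n = 189$ ($n = - 21 \left(\left(-5\right) 5 + 4 \cdot 4\right) = - 21 \left(-25 + 16\right) = \left(-21\right) \left(-9\right) = 189$)
$n \left(M{\left(6 \right)} - Y{\left(-2 - 0,0 \right)}\right) = 189 \left(6 - -15\right) = 189 \left(6 + 15\right) = 189 \cdot 21 = 3969$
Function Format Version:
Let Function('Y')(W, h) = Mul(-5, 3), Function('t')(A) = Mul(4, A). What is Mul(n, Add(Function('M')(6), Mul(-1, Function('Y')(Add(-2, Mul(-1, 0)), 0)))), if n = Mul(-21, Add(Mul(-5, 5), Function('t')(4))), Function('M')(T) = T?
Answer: 3969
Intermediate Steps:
Function('Y')(W, h) = -15
n = 189 (n = Mul(-21, Add(Mul(-5, 5), Mul(4, 4))) = Mul(-21, Add(-25, 16)) = Mul(-21, -9) = 189)
Mul(n, Add(Function('M')(6), Mul(-1, Function('Y')(Add(-2, Mul(-1, 0)), 0)))) = Mul(189, Add(6, Mul(-1, -15))) = Mul(189, Add(6, 15)) = Mul(189, 21) = 3969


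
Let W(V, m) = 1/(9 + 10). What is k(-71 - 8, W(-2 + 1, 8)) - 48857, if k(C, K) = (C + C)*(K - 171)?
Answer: -415099/19 ≈ -21847.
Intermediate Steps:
W(V, m) = 1/19
k(C, K) = 2*C*(-171 + K) (k(C, K) = (2*C)*(-171 + K) = 2*C*(-171 + K))
k(-71 - 8, W(-2 + 1, 8)) - 48857 = 2*(-71 - 8)*(-171 + 1/19) - 48857 = 2*(-79)*(-3248/19) - 48857 = 513184/19 - 48857 = -415099/19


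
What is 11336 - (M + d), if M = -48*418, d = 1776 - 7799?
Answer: 37423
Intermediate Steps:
d = -6023
M = -20064
11336 - (M + d) = 11336 - (-20064 - 6023) = 11336 - 1*(-26087) = 11336 + 26087 = 37423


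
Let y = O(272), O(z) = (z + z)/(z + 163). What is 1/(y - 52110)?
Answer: -435/22667306 ≈ -1.9191e-5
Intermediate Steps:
O(z) = 2*z/(163 + z) (O(z) = (2*z)/(163 + z) = 2*z/(163 + z))
y = 544/435 (y = 2*272/(163 + 272) = 2*272/435 = 2*272*(1/435) = 544/435 ≈ 1.2506)
1/(y - 52110) = 1/(544/435 - 52110) = 1/(-22667306/435) = -435/22667306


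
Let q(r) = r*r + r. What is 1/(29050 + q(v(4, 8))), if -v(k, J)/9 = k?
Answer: 1/30310 ≈ 3.2992e-5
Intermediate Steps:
v(k, J) = -9*k
q(r) = r + r² (q(r) = r² + r = r + r²)
1/(29050 + q(v(4, 8))) = 1/(29050 + (-9*4)*(1 - 9*4)) = 1/(29050 - 36*(1 - 36)) = 1/(29050 - 36*(-35)) = 1/(29050 + 1260) = 1/30310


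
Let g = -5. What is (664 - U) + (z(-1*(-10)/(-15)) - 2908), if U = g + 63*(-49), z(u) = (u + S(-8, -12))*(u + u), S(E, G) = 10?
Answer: 7520/9 ≈ 835.56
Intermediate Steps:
z(u) = 2*u*(10 + u) (z(u) = (u + 10)*(u + u) = (10 + u)*(2*u) = 2*u*(10 + u))
U = -3092 (U = -5 + 63*(-49) = -5 - 3087 = -3092)
(664 - U) + (z(-1*(-10)/(-15)) - 2908) = (664 - 1*(-3092)) + (2*(-1*(-10)/(-15))*(10 - 1*(-10)/(-15)) - 2908) = (664 + 3092) + (2*(10*(-1/15))*(10 + 10*(-1/15)) - 2908) = 3756 + (2*(-2/3)*(10 - 2/3) - 2908) = 3756 + (2*(-2/3)*(28/3) - 2908) = 3756 + (-112/9 - 2908) = 3756 - 26284/9 = 7520/9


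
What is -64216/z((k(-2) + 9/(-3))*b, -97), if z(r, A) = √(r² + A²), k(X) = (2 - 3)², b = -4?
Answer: -64216*√9473/9473 ≈ -659.78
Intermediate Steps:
k(X) = 1 (k(X) = (-1)² = 1)
z(r, A) = √(A² + r²)
-64216/z((k(-2) + 9/(-3))*b, -97) = -64216/√((-97)² + ((1 + 9/(-3))*(-4))²) = -64216/√(9409 + ((1 + 9*(-⅓))*(-4))²) = -64216/√(9409 + ((1 - 3)*(-4))²) = -64216/√(9409 + (-2*(-4))²) = -64216/√(9409 + 8²) = -64216/√(9409 + 64) = -64216*√9473/9473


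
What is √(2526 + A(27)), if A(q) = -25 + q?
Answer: 4*√158 ≈ 50.279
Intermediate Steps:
√(2526 + A(27)) = √(2526 + (-25 + 27)) = √(2526 + 2) = √2528 = 4*√158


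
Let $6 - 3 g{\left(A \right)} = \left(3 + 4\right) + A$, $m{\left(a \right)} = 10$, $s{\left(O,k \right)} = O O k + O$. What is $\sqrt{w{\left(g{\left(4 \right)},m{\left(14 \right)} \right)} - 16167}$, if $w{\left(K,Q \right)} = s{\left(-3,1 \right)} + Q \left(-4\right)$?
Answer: $i \sqrt{16201} \approx 127.28 i$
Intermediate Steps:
$s{\left(O,k \right)} = O + k O^{2}$ ($s{\left(O,k \right)} = O^{2} k + O = k O^{2} + O = O + k O^{2}$)
$g{\left(A \right)} = - \frac{1}{3} - \frac{A}{3}$ ($g{\left(A \right)} = 2 - \frac{\left(3 + 4\right) + A}{3} = 2 - \frac{7 + A}{3} = 2 - \left(\frac{7}{3} + \frac{A}{3}\right) = - \frac{1}{3} - \frac{A}{3}$)
$w{\left(K,Q \right)} = 6 - 4 Q$ ($w{\left(K,Q \right)} = - 3 \left(1 - 3\right) + Q \left(-4\right) = - 3 \left(1 - 3\right) - 4 Q = \left(-3\right) \left(-2\right) - 4 Q = 6 - 4 Q$)
$\sqrt{w{\left(g{\left(4 \right)},m{\left(14 \right)} \right)} - 16167} = \sqrt{\left(6 - 40\right) - 16167} = \sqrt{-34 - 16167} = \sqrt{-16201} = i \sqrt{16201}$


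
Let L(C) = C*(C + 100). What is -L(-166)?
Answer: -10956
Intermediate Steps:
L(C) = C*(100 + C)
-L(-166) = -(-166)*(100 - 166) = -(-166)*(-66) = -1*10956 = -10956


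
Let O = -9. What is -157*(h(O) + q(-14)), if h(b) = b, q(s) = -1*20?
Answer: 4553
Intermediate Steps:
q(s) = -20
-157*(h(O) + q(-14)) = -157*(-9 - 20) = -157*(-29) = 4553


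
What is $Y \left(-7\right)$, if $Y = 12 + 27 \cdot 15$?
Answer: $-2919$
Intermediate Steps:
$Y = 417$ ($Y = 12 + 405 = 417$)
$Y \left(-7\right) = 417 \left(-7\right) = -2919$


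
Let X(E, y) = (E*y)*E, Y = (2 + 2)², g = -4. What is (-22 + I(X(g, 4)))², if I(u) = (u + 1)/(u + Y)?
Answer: 114921/256 ≈ 448.91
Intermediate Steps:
Y = 16 (Y = 4² = 16)
X(E, y) = y*E²
I(u) = (1 + u)/(16 + u) (I(u) = (u + 1)/(u + 16) = (1 + u)/(16 + u))
(-22 + I(X(g, 4)))² = (-22 + (1 + 4*(-4)²)/(16 + 4*(-4)²))² = (-22 + (1 + 4*16)/(16 + 4*16))² = (-22 + (1 + 64)/(16 + 64))² = (-22 + 65/80)² = (-22 + (1/80)*65)² = (-22 + 13/16)² = (-339/16)² = 114921/256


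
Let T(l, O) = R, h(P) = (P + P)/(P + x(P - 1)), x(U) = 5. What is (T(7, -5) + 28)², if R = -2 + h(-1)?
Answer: 2601/4 ≈ 650.25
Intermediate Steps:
h(P) = 2*P/(5 + P) (h(P) = (P + P)/(P + 5) = (2*P)/(5 + P) = 2*P/(5 + P))
R = -5/2 (R = -2 + 2*(-1)/(5 - 1) = -2 + 2*(-1)/4 = -2 + 2*(-1)*(¼) = -2 - ½ = -5/2 ≈ -2.5000)
T(l, O) = -5/2
(T(7, -5) + 28)² = (-5/2 + 28)² = (51/2)² = 2601/4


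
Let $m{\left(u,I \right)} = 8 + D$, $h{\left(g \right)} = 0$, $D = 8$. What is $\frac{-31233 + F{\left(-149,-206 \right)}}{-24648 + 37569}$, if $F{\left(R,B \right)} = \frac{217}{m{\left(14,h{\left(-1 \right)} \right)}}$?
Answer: $- \frac{499511}{206736} \approx -2.4162$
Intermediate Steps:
$m{\left(u,I \right)} = 16$ ($m{\left(u,I \right)} = 8 + 8 = 16$)
$F{\left(R,B \right)} = \frac{217}{16}$
$\frac{-31233 + F{\left(-149,-206 \right)}}{-24648 + 37569} = \frac{-31233 + \frac{217}{16}}{-24648 + 37569} = - \frac{499511}{16 \cdot 12921} = \left(- \frac{499511}{16}\right) \frac{1}{12921} = - \frac{499511}{206736}$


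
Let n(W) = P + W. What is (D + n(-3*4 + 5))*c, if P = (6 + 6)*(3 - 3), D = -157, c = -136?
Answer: 22304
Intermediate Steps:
P = 0 (P = 12*0 = 0)
n(W) = W (n(W) = 0 + W = W)
(D + n(-3*4 + 5))*c = (-157 + (-3*4 + 5))*(-136) = (-157 + (-12 + 5))*(-136) = (-157 - 7)*(-136) = -164*(-136) = 22304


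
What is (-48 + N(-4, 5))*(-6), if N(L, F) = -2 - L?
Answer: 276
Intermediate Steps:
(-48 + N(-4, 5))*(-6) = (-48 + (-2 - 1*(-4)))*(-6) = (-48 + (-2 + 4))*(-6) = (-48 + 2)*(-6) = -46*(-6) = 276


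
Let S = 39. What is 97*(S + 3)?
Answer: 4074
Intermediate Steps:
97*(S + 3) = 97*(39 + 3) = 97*42 = 4074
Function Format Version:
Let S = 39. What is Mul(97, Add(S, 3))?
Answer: 4074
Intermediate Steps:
Mul(97, Add(S, 3)) = Mul(97, Add(39, 3)) = Mul(97, 42) = 4074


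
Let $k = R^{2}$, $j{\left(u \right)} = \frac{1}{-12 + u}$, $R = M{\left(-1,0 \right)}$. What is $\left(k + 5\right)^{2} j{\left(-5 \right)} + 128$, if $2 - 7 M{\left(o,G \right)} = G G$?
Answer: $\frac{5162575}{40817} \approx 126.48$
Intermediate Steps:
$M{\left(o,G \right)} = \frac{2}{7} - \frac{G^{2}}{7}$ ($M{\left(o,G \right)} = \frac{2}{7} - \frac{G G}{7} = \frac{2}{7} - \frac{G^{2}}{7}$)
$R = \frac{2}{7}$ ($R = \frac{2}{7} - \frac{0^{2}}{7} = \frac{2}{7} - 0 = \frac{2}{7} + 0 = \frac{2}{7} \approx 0.28571$)
$k = \frac{4}{49}$ ($k = \left(\frac{2}{7}\right)^{2} = \frac{4}{49} \approx 0.081633$)
$\left(k + 5\right)^{2} j{\left(-5 \right)} + 128 = \frac{\left(\frac{4}{49} + 5\right)^{2}}{-12 - 5} + 128 = \frac{\left(\frac{249}{49}\right)^{2}}{-17} + 128 = \frac{62001}{2401} \left(- \frac{1}{17}\right) + 128 = - \frac{62001}{40817} + 128 = \frac{5162575}{40817}$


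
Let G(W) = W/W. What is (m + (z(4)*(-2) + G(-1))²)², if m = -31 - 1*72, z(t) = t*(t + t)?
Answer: 14945956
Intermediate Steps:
z(t) = 2*t² (z(t) = t*(2*t) = 2*t²)
G(W) = 1
m = -103 (m = -31 - 72 = -103)
(m + (z(4)*(-2) + G(-1))²)² = (-103 + ((2*4²)*(-2) + 1)²)² = (-103 + ((2*16)*(-2) + 1)²)² = (-103 + (32*(-2) + 1)²)² = (-103 + (-64 + 1)²)² = (-103 + (-63)²)² = (-103 + 3969)² = 3866² = 14945956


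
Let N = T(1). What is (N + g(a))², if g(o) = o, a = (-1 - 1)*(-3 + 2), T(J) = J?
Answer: 9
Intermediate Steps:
N = 1
a = 2 (a = -2*(-1) = 2)
(N + g(a))² = (1 + 2)² = 3² = 9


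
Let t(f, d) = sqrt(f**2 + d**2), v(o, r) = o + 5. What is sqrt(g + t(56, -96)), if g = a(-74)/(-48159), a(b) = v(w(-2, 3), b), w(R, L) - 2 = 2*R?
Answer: sqrt(-16053 + 2061590472*sqrt(193))/16053 ≈ 10.542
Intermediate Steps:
w(R, L) = 2 + 2*R
v(o, r) = 5 + o
a(b) = 3 (a(b) = 5 + (2 + 2*(-2)) = 5 + (2 - 4) = 5 - 2 = 3)
t(f, d) = sqrt(d**2 + f**2)
g = -1/16053 (g = 3/(-48159) = 3*(-1/48159) = -1/16053 ≈ -6.2294e-5)
sqrt(g + t(56, -96)) = sqrt(-1/16053 + sqrt((-96)**2 + 56**2)) = sqrt(-1/16053 + sqrt(9216 + 3136)) = sqrt(-1/16053 + sqrt(12352)) = sqrt(-1/16053 + 8*sqrt(193))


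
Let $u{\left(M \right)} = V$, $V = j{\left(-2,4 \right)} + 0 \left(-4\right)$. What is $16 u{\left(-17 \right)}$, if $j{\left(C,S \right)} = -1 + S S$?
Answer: $240$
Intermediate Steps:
$j{\left(C,S \right)} = -1 + S^{2}$
$V = 15$ ($V = \left(-1 + 4^{2}\right) + 0 \left(-4\right) = \left(-1 + 16\right) + 0 = 15 + 0 = 15$)
$u{\left(M \right)} = 15$
$16 u{\left(-17 \right)} = 16 \cdot 15 = 240$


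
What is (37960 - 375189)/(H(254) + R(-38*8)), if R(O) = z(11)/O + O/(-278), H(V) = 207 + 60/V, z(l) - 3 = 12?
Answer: -1809743475248/1117739285 ≈ -1619.1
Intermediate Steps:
z(l) = 15 (z(l) = 3 + 12 = 15)
R(O) = 15/O - O/278 (R(O) = 15/O + O/(-278) = 15/O + O*(-1/278) = 15/O - O/278)
(37960 - 375189)/(H(254) + R(-38*8)) = (37960 - 375189)/((207 + 60/254) + (15/((-38*8)) - (-19)*8/139)) = -337229/((207 + 60*(1/254)) + (15/(-304) - 1/278*(-304))) = -337229/((207 + 30/127) + (15*(-1/304) + 152/139)) = -337229/(26319/127 + (-15/304 + 152/139)) = -337229/(26319/127 + 44123/42256) = -337229/1117739285/5366512 = -337229*5366512/1117739285 = -1809743475248/1117739285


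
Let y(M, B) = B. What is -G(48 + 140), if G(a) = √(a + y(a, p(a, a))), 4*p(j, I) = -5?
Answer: -3*√83/2 ≈ -13.666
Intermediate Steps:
p(j, I) = -5/4 (p(j, I) = (¼)*(-5) = -5/4)
G(a) = √(-5/4 + a) (G(a) = √(a - 5/4) = √(-5/4 + a))
-G(48 + 140) = -√(-5 + 4*(48 + 140))/2 = -√(-5 + 4*188)/2 = -√(-5 + 752)/2 = -√747/2 = -3*√83/2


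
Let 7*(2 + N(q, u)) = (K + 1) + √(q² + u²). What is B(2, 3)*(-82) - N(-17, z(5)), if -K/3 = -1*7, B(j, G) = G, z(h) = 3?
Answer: -1730/7 - √298/7 ≈ -249.61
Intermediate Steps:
K = 21 (K = -(-3)*7 = -3*(-7) = 21)
N(q, u) = 8/7 + √(q² + u²)/7 (N(q, u) = -2 + ((21 + 1) + √(q² + u²))/7 = -2 + (22 + √(q² + u²))/7 = -2 + (22/7 + √(q² + u²)/7) = 8/7 + √(q² + u²)/7)
B(2, 3)*(-82) - N(-17, z(5)) = 3*(-82) - (8/7 + √((-17)² + 3²)/7) = -246 - (8/7 + √(289 + 9)/7) = -246 - (8/7 + √298/7) = -246 + (-8/7 - √298/7) = -1730/7 - √298/7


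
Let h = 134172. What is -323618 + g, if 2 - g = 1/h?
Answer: -43420205953/134172 ≈ -3.2362e+5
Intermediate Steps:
g = 268343/134172 (g = 2 - 1/134172 = 268343/134172 ≈ 2.0000)
-323618 + g = -323618 + 268343/134172 = -43420205953/134172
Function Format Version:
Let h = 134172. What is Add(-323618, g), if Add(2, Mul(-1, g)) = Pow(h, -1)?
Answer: Rational(-43420205953, 134172) ≈ -3.2362e+5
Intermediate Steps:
g = Rational(268343, 134172) (g = Add(2, Mul(-1, Pow(134172, -1))) = Add(2, Mul(-1, Rational(1, 134172))) = Add(2, Rational(-1, 134172)) = Rational(268343, 134172) ≈ 2.0000)
Add(-323618, g) = Add(-323618, Rational(268343, 134172)) = Rational(-43420205953, 134172)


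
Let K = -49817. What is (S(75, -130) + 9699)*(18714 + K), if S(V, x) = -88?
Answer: -298930933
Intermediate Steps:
(S(75, -130) + 9699)*(18714 + K) = (-88 + 9699)*(18714 - 49817) = 9611*(-31103) = -298930933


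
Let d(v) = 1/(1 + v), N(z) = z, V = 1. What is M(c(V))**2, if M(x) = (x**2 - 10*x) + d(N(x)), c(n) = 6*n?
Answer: 27889/49 ≈ 569.16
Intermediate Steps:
M(x) = x**2 + 1/(1 + x) - 10*x (M(x) = (x**2 - 10*x) + 1/(1 + x) = x**2 + 1/(1 + x) - 10*x)
M(c(V))**2 = ((1 + (6*1)*(1 + 6*1)*(-10 + 6*1))/(1 + 6*1))**2 = ((1 + 6*(1 + 6)*(-10 + 6))/(1 + 6))**2 = ((1 + 6*7*(-4))/7)**2 = ((1 - 168)/7)**2 = ((1/7)*(-167))**2 = (-167/7)**2 = 27889/49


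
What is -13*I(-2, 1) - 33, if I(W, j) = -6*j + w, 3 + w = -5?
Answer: 149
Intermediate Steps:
w = -8 (w = -3 - 5 = -8)
I(W, j) = -8 - 6*j (I(W, j) = -6*j - 8 = -8 - 6*j)
-13*I(-2, 1) - 33 = -13*(-8 - 6*1) - 33 = -13*(-8 - 6) - 33 = -13*(-14) - 33 = 182 - 33 = 149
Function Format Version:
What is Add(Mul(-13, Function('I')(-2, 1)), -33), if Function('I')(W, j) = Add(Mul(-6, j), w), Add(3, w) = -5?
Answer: 149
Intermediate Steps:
w = -8 (w = Add(-3, -5) = -8)
Function('I')(W, j) = Add(-8, Mul(-6, j)) (Function('I')(W, j) = Add(Mul(-6, j), -8) = Add(-8, Mul(-6, j)))
Add(Mul(-13, Function('I')(-2, 1)), -33) = Add(Mul(-13, Add(-8, Mul(-6, 1))), -33) = Add(Mul(-13, Add(-8, -6)), -33) = Add(Mul(-13, -14), -33) = Add(182, -33) = 149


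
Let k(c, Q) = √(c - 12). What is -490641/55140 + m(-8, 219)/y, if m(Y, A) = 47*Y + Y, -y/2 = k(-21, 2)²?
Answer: -2975337/202180 ≈ -14.716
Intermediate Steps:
k(c, Q) = √(-12 + c)
y = 66 (y = -2*(√(-12 - 21))² = -2*(√(-33))² = -2*(I*√33)² = -2*(-33) = 66)
m(Y, A) = 48*Y
-490641/55140 + m(-8, 219)/y = -490641/55140 + (48*(-8))/66 = -490641*1/55140 - 384*1/66 = -163547/18380 - 64/11 = -2975337/202180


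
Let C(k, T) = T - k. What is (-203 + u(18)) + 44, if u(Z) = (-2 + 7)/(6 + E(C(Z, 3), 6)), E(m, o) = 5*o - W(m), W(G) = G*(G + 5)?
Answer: -18131/114 ≈ -159.04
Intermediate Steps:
W(G) = G*(5 + G)
E(m, o) = 5*o - m*(5 + m)
u(Z) = 5/(36 - (3 - Z)*(8 - Z)) (u(Z) = (-2 + 7)/(6 + (5*6 - (3 - Z)*(5 + (3 - Z)))) = 5/(6 + (30 - (3 - Z)*(8 - Z))) = 5/(36 - (3 - Z)*(8 - Z)))
(-203 + u(18)) + 44 = (-203 + 5/(12 - 1*18² + 11*18)) + 44 = (-203 + 5/(12 - 1*324 + 198)) + 44 = (-203 + 5/(12 - 324 + 198)) + 44 = (-203 + 5/(-114)) + 44 = (-203 + 5*(-1/114)) + 44 = (-203 - 5/114) + 44 = -23147/114 + 44 = -18131/114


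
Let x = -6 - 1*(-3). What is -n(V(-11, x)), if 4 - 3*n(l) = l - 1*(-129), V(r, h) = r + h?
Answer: 37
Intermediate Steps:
x = -3 (x = -6 + 3 = -3)
V(r, h) = h + r
n(l) = -125/3 - l/3 (n(l) = 4/3 - (l - 1*(-129))/3 = 4/3 - (l + 129)/3 = 4/3 - (129 + l)/3 = 4/3 + (-43 - l/3) = -125/3 - l/3)
-n(V(-11, x)) = -(-125/3 - (-3 - 11)/3) = -(-125/3 - ⅓*(-14)) = -(-125/3 + 14/3) = -1*(-37) = 37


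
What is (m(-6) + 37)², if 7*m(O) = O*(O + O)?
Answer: 109561/49 ≈ 2235.9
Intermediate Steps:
m(O) = 2*O²/7 (m(O) = (O*(O + O))/7 = (O*(2*O))/7 = (2*O²)/7 = 2*O²/7)
(m(-6) + 37)² = ((2/7)*(-6)² + 37)² = ((2/7)*36 + 37)² = (72/7 + 37)² = (331/7)² = 109561/49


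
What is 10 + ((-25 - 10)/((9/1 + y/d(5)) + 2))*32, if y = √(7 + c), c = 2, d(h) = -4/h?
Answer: -4190/29 ≈ -144.48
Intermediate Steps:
y = 3 (y = √(7 + 2) = √9 = 3)
10 + ((-25 - 10)/((9/1 + y/d(5)) + 2))*32 = 10 + ((-25 - 10)/((9/1 + 3/((-4/5))) + 2))*32 = 10 - 35/((9*1 + 3/((-4*⅕))) + 2)*32 = 10 - 35/((9 + 3/(-⅘)) + 2)*32 = 10 - 35/((9 + 3*(-5/4)) + 2)*32 = 10 - 35/((9 - 15/4) + 2)*32 = 10 - 35/(21/4 + 2)*32 = 10 - 35/29/4*32 = 10 - 35*4/29*32 = 10 - 140/29*32 = 10 - 4480/29 = -4190/29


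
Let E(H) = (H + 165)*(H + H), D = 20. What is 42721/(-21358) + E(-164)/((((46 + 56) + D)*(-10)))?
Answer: -11278549/6514190 ≈ -1.7314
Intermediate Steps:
E(H) = 2*H*(165 + H) (E(H) = (165 + H)*(2*H) = 2*H*(165 + H))
42721/(-21358) + E(-164)/((((46 + 56) + D)*(-10))) = 42721/(-21358) + (2*(-164)*(165 - 164))/((((46 + 56) + 20)*(-10))) = 42721*(-1/21358) + (2*(-164)*1)/(((102 + 20)*(-10))) = -42721/21358 - 328/(122*(-10)) = -42721/21358 - 328/(-1220) = -42721/21358 - 328*(-1/1220) = -42721/21358 + 82/305 = -11278549/6514190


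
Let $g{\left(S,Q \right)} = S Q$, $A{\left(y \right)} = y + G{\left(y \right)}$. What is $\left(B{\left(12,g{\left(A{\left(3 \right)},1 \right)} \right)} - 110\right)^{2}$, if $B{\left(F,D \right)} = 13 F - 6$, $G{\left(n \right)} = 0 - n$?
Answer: $1600$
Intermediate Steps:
$G{\left(n \right)} = - n$
$A{\left(y \right)} = 0$ ($A{\left(y \right)} = y - y = 0$)
$g{\left(S,Q \right)} = Q S$
$B{\left(F,D \right)} = -6 + 13 F$
$\left(B{\left(12,g{\left(A{\left(3 \right)},1 \right)} \right)} - 110\right)^{2} = \left(\left(-6 + 13 \cdot 12\right) - 110\right)^{2} = \left(\left(-6 + 156\right) - 110\right)^{2} = \left(150 - 110\right)^{2} = 40^{2} = 1600$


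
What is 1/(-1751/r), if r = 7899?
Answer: -7899/1751 ≈ -4.5111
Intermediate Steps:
1/(-1751/r) = 1/(-1751/7899) = -7899/1751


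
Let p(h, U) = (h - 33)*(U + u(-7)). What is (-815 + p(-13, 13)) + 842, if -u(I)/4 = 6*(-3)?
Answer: -3883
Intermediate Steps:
u(I) = 72 (u(I) = -24*(-3) = -4*(-18) = 72)
p(h, U) = (-33 + h)*(72 + U) (p(h, U) = (h - 33)*(U + 72) = (-33 + h)*(72 + U))
(-815 + p(-13, 13)) + 842 = (-815 + (-2376 - 33*13 + 72*(-13) + 13*(-13))) + 842 = (-815 + (-2376 - 429 - 936 - 169)) + 842 = (-815 - 3910) + 842 = -4725 + 842 = -3883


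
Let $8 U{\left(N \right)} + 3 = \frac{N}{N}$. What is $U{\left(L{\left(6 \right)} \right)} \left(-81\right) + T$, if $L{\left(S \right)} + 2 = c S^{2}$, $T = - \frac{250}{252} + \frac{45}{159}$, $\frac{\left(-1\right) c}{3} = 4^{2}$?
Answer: $\frac{260989}{13356} \approx 19.541$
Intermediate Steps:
$c = -48$ ($c = - 3 \cdot 4^{2} = \left(-3\right) 16 = -48$)
$T = - \frac{4735}{6678}$ ($T = \left(-250\right) \frac{1}{252} + 45 \cdot \frac{1}{159} = - \frac{125}{126} + \frac{15}{53} = - \frac{4735}{6678} \approx -0.70904$)
$L{\left(S \right)} = -2 - 48 S^{2}$
$U{\left(N \right)} = - \frac{1}{4}$ ($U{\left(N \right)} = - \frac{3}{8} + \frac{N \frac{1}{N}}{8} = - \frac{3}{8} + \frac{1}{8} \cdot 1 = - \frac{3}{8} + \frac{1}{8} = - \frac{1}{4}$)
$U{\left(L{\left(6 \right)} \right)} \left(-81\right) + T = \left(- \frac{1}{4}\right) \left(-81\right) - \frac{4735}{6678} = \frac{81}{4} - \frac{4735}{6678} = \frac{260989}{13356}$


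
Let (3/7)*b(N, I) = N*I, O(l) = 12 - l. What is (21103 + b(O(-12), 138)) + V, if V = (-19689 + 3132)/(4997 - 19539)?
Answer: 419276959/14542 ≈ 28832.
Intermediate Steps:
V = 16557/14542 (V = -16557/(-14542) = -16557*(-1/14542) = 16557/14542 ≈ 1.1386)
b(N, I) = 7*I*N/3 (b(N, I) = 7*(N*I)/3 = 7*(I*N)/3 = 7*I*N/3)
(21103 + b(O(-12), 138)) + V = (21103 + (7/3)*138*(12 - 1*(-12))) + 16557/14542 = (21103 + (7/3)*138*(12 + 12)) + 16557/14542 = (21103 + (7/3)*138*24) + 16557/14542 = (21103 + 7728) + 16557/14542 = 28831 + 16557/14542 = 419276959/14542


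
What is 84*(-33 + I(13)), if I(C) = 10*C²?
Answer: 139188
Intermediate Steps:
84*(-33 + I(13)) = 84*(-33 + 10*13²) = 84*(-33 + 10*169) = 84*(-33 + 1690) = 84*1657 = 139188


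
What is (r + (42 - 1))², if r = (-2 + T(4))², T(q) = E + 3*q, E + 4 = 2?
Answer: 11025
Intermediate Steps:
E = -2 (E = -4 + 2 = -2)
T(q) = -2 + 3*q
r = 64 (r = (-2 + (-2 + 3*4))² = (-2 + (-2 + 12))² = (-2 + 10)² = 8² = 64)
(r + (42 - 1))² = (64 + (42 - 1))² = (64 + 41)² = 105² = 11025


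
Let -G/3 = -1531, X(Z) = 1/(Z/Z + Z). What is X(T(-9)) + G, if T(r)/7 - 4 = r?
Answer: 156161/34 ≈ 4593.0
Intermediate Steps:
T(r) = 28 + 7*r
X(Z) = 1/(1 + Z)
G = 4593 (G = -3*(-1531) = 4593)
X(T(-9)) + G = 1/(1 + (28 + 7*(-9))) + 4593 = 1/(1 + (28 - 63)) + 4593 = 1/(1 - 35) + 4593 = 1/(-34) + 4593 = -1/34 + 4593 = 156161/34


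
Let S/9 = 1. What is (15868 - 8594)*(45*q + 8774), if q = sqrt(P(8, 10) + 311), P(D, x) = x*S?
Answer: 63822076 + 327330*sqrt(401) ≈ 7.0377e+7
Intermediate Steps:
S = 9 (S = 9*1 = 9)
P(D, x) = 9*x (P(D, x) = x*9 = 9*x)
q = sqrt(401) (q = sqrt(9*10 + 311) = sqrt(90 + 311) = sqrt(401) ≈ 20.025)
(15868 - 8594)*(45*q + 8774) = (15868 - 8594)*(45*sqrt(401) + 8774) = 7274*(8774 + 45*sqrt(401)) = 63822076 + 327330*sqrt(401)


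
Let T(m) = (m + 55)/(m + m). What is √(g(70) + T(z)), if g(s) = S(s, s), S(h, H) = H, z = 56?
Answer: √55657/28 ≈ 8.4256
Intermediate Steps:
T(m) = (55 + m)/(2*m) (T(m) = (55 + m)/((2*m)) = (55 + m)*(1/(2*m)) = (55 + m)/(2*m))
g(s) = s
√(g(70) + T(z)) = √(70 + (½)*(55 + 56)/56) = √(70 + (½)*(1/56)*111) = √(70 + 111/112) = √(7951/112) = √55657/28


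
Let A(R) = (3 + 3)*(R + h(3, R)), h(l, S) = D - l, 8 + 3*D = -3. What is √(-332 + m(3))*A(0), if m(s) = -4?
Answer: -160*I*√21 ≈ -733.21*I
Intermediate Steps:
D = -11/3 (D = -8/3 + (⅓)*(-3) = -8/3 - 1 = -11/3 ≈ -3.6667)
h(l, S) = -11/3 - l
A(R) = -40 + 6*R (A(R) = (3 + 3)*(R + (-11/3 - 1*3)) = 6*(R + (-11/3 - 3)) = 6*(R - 20/3) = 6*(-20/3 + R) = -40 + 6*R)
√(-332 + m(3))*A(0) = √(-332 - 4)*(-40 + 6*0) = √(-336)*(-40 + 0) = (4*I*√21)*(-40) = -160*I*√21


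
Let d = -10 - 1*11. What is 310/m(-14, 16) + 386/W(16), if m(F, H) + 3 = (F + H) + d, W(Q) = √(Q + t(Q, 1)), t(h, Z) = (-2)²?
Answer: -155/11 + 193*√5/5 ≈ 72.221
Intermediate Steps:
t(h, Z) = 4
d = -21 (d = -10 - 11 = -21)
W(Q) = √(4 + Q) (W(Q) = √(Q + 4) = √(4 + Q))
m(F, H) = -24 + F + H (m(F, H) = -3 + ((F + H) - 21) = -3 + (-21 + F + H) = -24 + F + H)
310/m(-14, 16) + 386/W(16) = 310/(-24 - 14 + 16) + 386/(√(4 + 16)) = 310/(-22) + 386/(√20) = 310*(-1/22) + 386/((2*√5)) = -155/11 + 386*(√5/10) = -155/11 + 193*√5/5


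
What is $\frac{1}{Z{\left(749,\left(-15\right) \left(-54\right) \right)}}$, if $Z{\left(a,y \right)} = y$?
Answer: $\frac{1}{810} \approx 0.0012346$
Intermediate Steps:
$\frac{1}{Z{\left(749,\left(-15\right) \left(-54\right) \right)}} = \frac{1}{\left(-15\right) \left(-54\right)} = \frac{1}{810}$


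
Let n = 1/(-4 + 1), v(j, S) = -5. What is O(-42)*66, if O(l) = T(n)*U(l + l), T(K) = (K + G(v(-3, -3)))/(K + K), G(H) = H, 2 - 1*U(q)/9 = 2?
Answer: 0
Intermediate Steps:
U(q) = 0 (U(q) = 18 - 9*2 = 18 - 18 = 0)
n = -⅓ (n = 1/(-3) = -⅓ ≈ -0.33333)
T(K) = (-5 + K)/(2*K) (T(K) = (K - 5)/(K + K) = (-5 + K)/((2*K)) = (-5 + K)*(1/(2*K)) = (-5 + K)/(2*K))
O(l) = 0 (O(l) = ((-5 - ⅓)/(2*(-⅓)))*0 = ((½)*(-3)*(-16/3))*0 = 8*0 = 0)
O(-42)*66 = 0*66 = 0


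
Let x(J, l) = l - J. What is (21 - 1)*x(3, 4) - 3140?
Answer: -3120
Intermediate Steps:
(21 - 1)*x(3, 4) - 3140 = (21 - 1)*(4 - 1*3) - 3140 = 20*(4 - 3) - 3140 = 20*1 - 3140 = 20 - 3140 = -3120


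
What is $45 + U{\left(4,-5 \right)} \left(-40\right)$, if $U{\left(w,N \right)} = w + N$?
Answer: $85$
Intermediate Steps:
$U{\left(w,N \right)} = N + w$
$45 + U{\left(4,-5 \right)} \left(-40\right) = 45 + \left(-5 + 4\right) \left(-40\right) = 45 - -40 = 45 + 40 = 85$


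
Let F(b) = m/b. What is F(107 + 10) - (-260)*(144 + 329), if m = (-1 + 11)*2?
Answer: 14388680/117 ≈ 1.2298e+5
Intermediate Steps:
m = 20 (m = 10*2 = 20)
F(b) = 20/b
F(107 + 10) - (-260)*(144 + 329) = 20/(107 + 10) - (-260)*(144 + 329) = 20/117 - (-260)*473 = 20*(1/117) - 1*(-122980) = 20/117 + 122980 = 14388680/117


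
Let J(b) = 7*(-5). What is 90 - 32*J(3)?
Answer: 1210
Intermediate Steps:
J(b) = -35
90 - 32*J(3) = 90 - 32*(-35) = 90 + 1120 = 1210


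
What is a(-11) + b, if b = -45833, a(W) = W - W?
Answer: -45833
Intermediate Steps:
a(W) = 0
a(-11) + b = 0 - 45833 = -45833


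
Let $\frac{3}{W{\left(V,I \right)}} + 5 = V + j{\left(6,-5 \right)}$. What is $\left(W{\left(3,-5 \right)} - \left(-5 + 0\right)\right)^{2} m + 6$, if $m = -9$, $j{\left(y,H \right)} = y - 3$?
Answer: $-570$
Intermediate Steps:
$j{\left(y,H \right)} = -3 + y$
$W{\left(V,I \right)} = \frac{3}{-2 + V}$ ($W{\left(V,I \right)} = \frac{3}{-5 + \left(V + \left(-3 + 6\right)\right)} = \frac{3}{-5 + \left(V + 3\right)} = \frac{3}{-5 + \left(3 + V\right)} = \frac{3}{-2 + V}$)
$\left(W{\left(3,-5 \right)} - \left(-5 + 0\right)\right)^{2} m + 6 = \left(\frac{3}{-2 + 3} - \left(-5 + 0\right)\right)^{2} \left(-9\right) + 6 = \left(\frac{3}{1} - -5\right)^{2} \left(-9\right) + 6 = \left(3 \cdot 1 + 5\right)^{2} \left(-9\right) + 6 = \left(3 + 5\right)^{2} \left(-9\right) + 6 = 8^{2} \left(-9\right) + 6 = 64 \left(-9\right) + 6 = -576 + 6 = -570$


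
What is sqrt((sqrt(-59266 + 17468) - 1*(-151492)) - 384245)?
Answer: sqrt(-232753 + I*sqrt(41798)) ≈ 0.212 + 482.44*I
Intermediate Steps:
sqrt((sqrt(-59266 + 17468) - 1*(-151492)) - 384245) = sqrt((sqrt(-41798) + 151492) - 384245) = sqrt((I*sqrt(41798) + 151492) - 384245) = sqrt((151492 + I*sqrt(41798)) - 384245) = sqrt(-232753 + I*sqrt(41798))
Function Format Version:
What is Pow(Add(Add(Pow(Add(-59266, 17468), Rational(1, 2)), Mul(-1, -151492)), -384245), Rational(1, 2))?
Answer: Pow(Add(-232753, Mul(I, Pow(41798, Rational(1, 2)))), Rational(1, 2)) ≈ Add(0.212, Mul(482.44, I))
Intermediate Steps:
Pow(Add(Add(Pow(Add(-59266, 17468), Rational(1, 2)), Mul(-1, -151492)), -384245), Rational(1, 2)) = Pow(Add(Add(Pow(-41798, Rational(1, 2)), 151492), -384245), Rational(1, 2)) = Pow(Add(Add(Mul(I, Pow(41798, Rational(1, 2))), 151492), -384245), Rational(1, 2)) = Pow(Add(Add(151492, Mul(I, Pow(41798, Rational(1, 2)))), -384245), Rational(1, 2)) = Pow(Add(-232753, Mul(I, Pow(41798, Rational(1, 2)))), Rational(1, 2))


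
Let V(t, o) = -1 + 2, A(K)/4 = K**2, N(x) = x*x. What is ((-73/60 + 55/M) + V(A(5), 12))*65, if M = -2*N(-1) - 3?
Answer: -8749/12 ≈ -729.08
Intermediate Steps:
N(x) = x**2
M = -5 (M = -2*(-1)**2 - 3 = -2*1 - 3 = -2 - 3 = -5)
A(K) = 4*K**2
V(t, o) = 1
((-73/60 + 55/M) + V(A(5), 12))*65 = ((-73/60 + 55/(-5)) + 1)*65 = ((-73*1/60 + 55*(-1/5)) + 1)*65 = ((-73/60 - 11) + 1)*65 = (-733/60 + 1)*65 = -673/60*65 = -8749/12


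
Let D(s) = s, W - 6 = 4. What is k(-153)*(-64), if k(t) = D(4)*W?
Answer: -2560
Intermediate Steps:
W = 10 (W = 6 + 4 = 10)
k(t) = 40 (k(t) = 4*10 = 40)
k(-153)*(-64) = 40*(-64) = -2560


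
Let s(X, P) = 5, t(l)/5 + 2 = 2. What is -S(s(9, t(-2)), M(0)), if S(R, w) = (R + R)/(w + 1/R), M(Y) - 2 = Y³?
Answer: -50/11 ≈ -4.5455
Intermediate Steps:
t(l) = 0 (t(l) = -10 + 5*2 = -10 + 10 = 0)
M(Y) = 2 + Y³
S(R, w) = 2*R/(w + 1/R) (S(R, w) = (2*R)/(w + 1/R) = 2*R/(w + 1/R))
-S(s(9, t(-2)), M(0)) = -2*5²/(1 + 5*(2 + 0³)) = -2*25/(1 + 5*(2 + 0)) = -2*25/(1 + 5*2) = -2*25/(1 + 10) = -2*25/11 = -1*50/11 = -50/11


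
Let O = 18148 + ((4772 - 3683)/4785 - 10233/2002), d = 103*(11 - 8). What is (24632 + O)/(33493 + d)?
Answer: 12417188481/9812382580 ≈ 1.2655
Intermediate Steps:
d = 309 (d = 103*3 = 309)
O = 5266765201/290290 (O = 18148 + (1089*(1/4785) - 10233*1/2002) = 18148 + (33/145 - 10233/2002) = 18148 - 1417719/290290 = 5266765201/290290 ≈ 18143.)
(24632 + O)/(33493 + d) = (24632 + 5266765201/290290)/(33493 + 309) = (12417188481/290290)/33802 = (12417188481/290290)*(1/33802) = 12417188481/9812382580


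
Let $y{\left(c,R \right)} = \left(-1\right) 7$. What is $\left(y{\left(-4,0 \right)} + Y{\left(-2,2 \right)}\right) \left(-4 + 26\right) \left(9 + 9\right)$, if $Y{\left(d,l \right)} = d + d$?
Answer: $-4356$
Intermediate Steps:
$Y{\left(d,l \right)} = 2 d$
$y{\left(c,R \right)} = -7$
$\left(y{\left(-4,0 \right)} + Y{\left(-2,2 \right)}\right) \left(-4 + 26\right) \left(9 + 9\right) = \left(-7 + 2 \left(-2\right)\right) \left(-4 + 26\right) \left(9 + 9\right) = \left(-7 - 4\right) 22 \cdot 18 = \left(-11\right) 396 = -4356$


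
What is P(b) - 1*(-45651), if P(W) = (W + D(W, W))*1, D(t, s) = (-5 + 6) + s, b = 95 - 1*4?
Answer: 45834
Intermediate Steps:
b = 91 (b = 95 - 4 = 91)
D(t, s) = 1 + s
P(W) = 1 + 2*W (P(W) = (W + (1 + W))*1 = (1 + 2*W)*1 = 1 + 2*W)
P(b) - 1*(-45651) = (1 + 2*91) - 1*(-45651) = (1 + 182) + 45651 = 183 + 45651 = 45834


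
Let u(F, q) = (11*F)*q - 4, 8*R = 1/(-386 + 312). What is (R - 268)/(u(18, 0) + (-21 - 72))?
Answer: 158657/57424 ≈ 2.7629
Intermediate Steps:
R = -1/592 (R = 1/(8*(-386 + 312)) = (1/8)/(-74) = (1/8)*(-1/74) = -1/592 ≈ -0.0016892)
u(F, q) = -4 + 11*F*q (u(F, q) = 11*F*q - 4 = -4 + 11*F*q)
(R - 268)/(u(18, 0) + (-21 - 72)) = (-1/592 - 268)/((-4 + 11*18*0) + (-21 - 72)) = -158657/(592*((-4 + 0) - 93)) = -158657/(592*(-4 - 93)) = -158657/592/(-97) = -158657/592*(-1/97) = 158657/57424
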